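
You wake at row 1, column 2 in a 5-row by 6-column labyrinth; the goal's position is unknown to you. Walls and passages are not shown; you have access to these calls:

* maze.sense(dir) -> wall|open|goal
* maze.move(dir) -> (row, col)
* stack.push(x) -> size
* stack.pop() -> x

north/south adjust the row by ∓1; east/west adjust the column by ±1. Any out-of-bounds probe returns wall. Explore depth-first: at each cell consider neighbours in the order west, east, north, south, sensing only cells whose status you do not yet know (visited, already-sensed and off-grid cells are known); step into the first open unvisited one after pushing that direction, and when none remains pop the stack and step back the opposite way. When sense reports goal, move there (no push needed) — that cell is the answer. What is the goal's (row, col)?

Using sense on dir='west', and see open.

I call push on x='west', which returns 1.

I call move on dir='west', and observe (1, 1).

I use sense on dir='west', — result: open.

Calling push on x='west', and observe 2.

I run move on dir='west', — result: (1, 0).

Invoking sense on dir='north', : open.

Next I call push on x='north', which returns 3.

Then move on dir='north', yielding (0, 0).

Then sense on dir='east', giving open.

I run push on x='east', giving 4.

I use move on dir='east', which returns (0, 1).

Calling sense on dir='east', : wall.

Using pop, and get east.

Using move on dir='west', : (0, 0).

Next I call pop(), giving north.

I run move on dir='south', : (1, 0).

Next I call sense on dir='south', — result: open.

I try push on x='south', and see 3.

Using move on dir='south', and get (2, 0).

I use sense on dir='east', yielding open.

I try push on x='east', and see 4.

Invoking move on dir='east', and see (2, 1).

I try sense on dir='east', and get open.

Calling push on x='east', giving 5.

I call move on dir='east', → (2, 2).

I call sense on dir='east', giving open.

Then push on x='east', : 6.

Invoking move on dir='east', giving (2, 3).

I use sense on dir='east', which returns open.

I use push on x='east', and get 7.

Now I run move on dir='east', yielding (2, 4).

I run sense on dir='east', which returns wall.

I use sense on dir='north', yielding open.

I invoke push on x='north', → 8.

I call move on dir='north', which returns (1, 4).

I try sense on dir='west', : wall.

Calling sense on dir='east', giving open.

Calling push on x='east', and see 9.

I try move on dir='east', : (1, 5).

I use sense on dir='north', and observe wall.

Next I call pop(), and see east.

Next I call move on dir='west', → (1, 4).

Next I call sense on dir='north', which returns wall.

I use pop, — result: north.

Then move on dir='south', and observe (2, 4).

Using sense on dir='south', and get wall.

Invoking pop, : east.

Then move on dir='west', which returns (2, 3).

I try sense on dir='south', and get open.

Calling push on x='south', yielding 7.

I call move on dir='south', which returns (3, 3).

I invoke sense on dir='west', yielding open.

Then push on x='west', — result: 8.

Using move on dir='west', and see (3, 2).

Then sense on dir='west', and see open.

I call push on x='west', — result: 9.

I call move on dir='west', → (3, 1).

Using sense on dir='west', and see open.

Next I call push on x='west', and observe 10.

Now I run move on dir='west', and see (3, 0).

Next I call sense on dir='south', which returns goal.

I call move on dir='south', and get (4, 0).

Answer: (4, 0)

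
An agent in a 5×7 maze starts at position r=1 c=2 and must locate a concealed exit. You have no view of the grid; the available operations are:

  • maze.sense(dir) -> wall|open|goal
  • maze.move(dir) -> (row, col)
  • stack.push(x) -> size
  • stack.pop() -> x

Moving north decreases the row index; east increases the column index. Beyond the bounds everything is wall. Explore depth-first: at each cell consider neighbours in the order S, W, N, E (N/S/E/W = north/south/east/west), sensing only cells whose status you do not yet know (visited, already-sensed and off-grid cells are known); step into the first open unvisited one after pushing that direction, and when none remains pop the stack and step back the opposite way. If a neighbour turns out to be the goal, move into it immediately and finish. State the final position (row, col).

Act: sense[dir='south']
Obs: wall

Act: sense[dir='west']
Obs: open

Act: push[x='west']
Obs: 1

Act: move[dir='west']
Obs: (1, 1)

Act: sense[dir='south']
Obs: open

Act: push[x='south']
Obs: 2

Act: move[dir='south']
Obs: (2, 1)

Act: sense[dir='south']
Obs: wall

Act: sense[dir='west']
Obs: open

Act: push[x='west']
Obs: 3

Act: move[dir='west']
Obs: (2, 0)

Act: sense[dir='south']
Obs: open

Act: push[x='south']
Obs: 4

Act: move[dir='south']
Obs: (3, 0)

Act: sense[dir='south']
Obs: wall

Act: pop[]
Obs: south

Act: move[dir='north']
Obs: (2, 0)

Act: sense[dir='north']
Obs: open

Act: push[x='north']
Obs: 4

Act: move[dir='north']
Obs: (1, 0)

Act: sense[dir='north']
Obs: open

Act: push[x='north']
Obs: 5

Act: move[dir='north']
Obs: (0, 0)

Act: sense[dir='east']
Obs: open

Act: push[x='east']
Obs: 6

Act: move[dir='east']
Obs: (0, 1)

Act: sense[dir='east']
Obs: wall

Act: pop[]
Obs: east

Act: move[dir='west']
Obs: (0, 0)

Act: pop[]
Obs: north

Act: move[dir='south']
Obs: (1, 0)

Act: pop[]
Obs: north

Act: move[dir='south']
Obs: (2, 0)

Act: pop[]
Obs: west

Act: move[dir='east']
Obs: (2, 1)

Act: pop[]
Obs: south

Act: move[dir='north']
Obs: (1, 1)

Act: pop[]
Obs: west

Act: move[dir='east']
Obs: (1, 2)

Act: sense[dir='east']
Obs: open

Act: push[x='east']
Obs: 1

Act: move[dir='east']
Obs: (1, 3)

Act: sense[dir='south']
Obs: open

Act: push[x='south']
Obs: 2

Act: move[dir='south']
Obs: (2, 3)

Act: sense[dir='south']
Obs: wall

Act: sense[dir='east']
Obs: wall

Act: pop[]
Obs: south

Act: move[dir='north']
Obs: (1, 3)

Act: sense[dir='north']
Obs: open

Act: push[x='north']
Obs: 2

Act: move[dir='north']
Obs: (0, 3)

Act: sense[dir='east']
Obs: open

Act: push[x='east']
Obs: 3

Act: move[dir='east']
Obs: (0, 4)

Act: sense[dir='south']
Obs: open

Act: push[x='south']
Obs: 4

Act: move[dir='south']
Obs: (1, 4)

Act: sense[dir='east']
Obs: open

Act: push[x='east']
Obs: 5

Act: move[dir='east']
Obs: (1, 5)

Act: sense[dir='south']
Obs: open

Act: push[x='south']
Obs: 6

Act: move[dir='south']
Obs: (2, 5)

Act: sense[dir='south']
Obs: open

Act: push[x='south']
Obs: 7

Act: move[dir='south']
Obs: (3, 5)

Act: sense[dir='south']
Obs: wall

Act: sense[dir='west']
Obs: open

Act: push[x='west']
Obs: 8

Act: move[dir='west']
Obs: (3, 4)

Act: sense[dir='south']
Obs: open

Act: push[x='south']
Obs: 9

Act: move[dir='south']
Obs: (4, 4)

Act: sense[dir='west']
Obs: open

Act: push[x='west']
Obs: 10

Act: move[dir='west']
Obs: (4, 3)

Act: sense[dir='west']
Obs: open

Act: push[x='west']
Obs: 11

Act: move[dir='west']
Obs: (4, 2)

Act: sense[dir='west']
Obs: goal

Act: move[dir='west']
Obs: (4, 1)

Answer: (4, 1)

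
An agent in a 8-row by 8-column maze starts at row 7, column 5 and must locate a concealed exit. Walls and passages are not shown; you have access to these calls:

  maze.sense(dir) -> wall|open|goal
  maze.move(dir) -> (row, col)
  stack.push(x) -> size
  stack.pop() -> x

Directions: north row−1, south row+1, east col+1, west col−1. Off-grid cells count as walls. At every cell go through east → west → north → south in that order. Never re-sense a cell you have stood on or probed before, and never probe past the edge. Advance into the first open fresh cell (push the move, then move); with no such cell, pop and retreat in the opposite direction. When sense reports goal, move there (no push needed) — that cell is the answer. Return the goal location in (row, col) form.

I run maze.sense passing east, yielding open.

I try stack.push passing east, yielding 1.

Calling maze.move passing east, and see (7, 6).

I use maze.sense passing east, → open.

Now I run stack.push passing east, giving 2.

Calling maze.move passing east, : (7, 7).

I invoke maze.sense passing north, which returns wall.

I run stack.pop(), : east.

Now I run maze.move passing west, and see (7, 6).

Invoking maze.sense passing north, : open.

Using stack.push passing north, and observe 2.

Calling maze.move passing north, — result: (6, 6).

I run maze.sense passing west, : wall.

Calling maze.sense passing north, which returns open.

Next I call stack.push passing north, and get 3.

I invoke maze.move passing north, which returns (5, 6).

Invoking maze.sense passing east, — result: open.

Next I call stack.push passing east, → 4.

Next I call maze.move passing east, → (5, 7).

Next I call maze.sense passing north, giving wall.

I invoke stack.pop, and observe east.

Invoking maze.move passing west, and see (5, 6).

Using maze.sense passing west, giving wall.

I call maze.sense passing north, — result: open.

Calling stack.push passing north, which returns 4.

I invoke maze.move passing north, and see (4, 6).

Next I call maze.sense passing west, and observe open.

Invoking stack.push passing west, and get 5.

Then maze.move passing west, → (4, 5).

Using maze.sense passing west, yielding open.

Now I run stack.push passing west, and get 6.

I use maze.move passing west, and get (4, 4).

Using maze.sense passing west, and observe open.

I use stack.push passing west, which returns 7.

Then maze.move passing west, giving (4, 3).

I use maze.sense passing west, → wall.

Then maze.sense passing north, and get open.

I run stack.push passing north, yielding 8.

I invoke maze.move passing north, and see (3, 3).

I call maze.sense passing east, and get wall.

Then maze.sense passing west, and get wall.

I run maze.sense passing north, : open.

I run stack.push passing north, giving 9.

I run maze.move passing north, giving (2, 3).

I try maze.sense passing east, and observe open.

I run stack.push passing east, which returns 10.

Using maze.move passing east, and see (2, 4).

I run maze.sense passing east, : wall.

I use maze.sense passing north, which returns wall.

Then stack.pop(), and get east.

I call maze.move passing west, which returns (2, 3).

I run maze.sense passing west, and see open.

I run stack.push passing west, and observe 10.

Using maze.move passing west, yielding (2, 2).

Using maze.sense passing west, giving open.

I invoke stack.push passing west, and get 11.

Now I run maze.move passing west, and get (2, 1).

Invoking maze.sense passing west, and see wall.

Next I call maze.sense passing north, : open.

I invoke stack.push passing north, which returns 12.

Next I call maze.move passing north, which returns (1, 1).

I try maze.sense passing east, and observe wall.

I call maze.sense passing west, → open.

I invoke stack.push passing west, and see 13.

Next I call maze.move passing west, and observe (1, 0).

Using maze.sense passing north, and get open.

Next I call stack.push passing north, and get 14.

Then maze.move passing north, giving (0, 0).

Using maze.sense passing east, giving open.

I call stack.push passing east, → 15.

Calling maze.move passing east, yielding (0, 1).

Then maze.sense passing east, — result: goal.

Now I run maze.move passing east, and observe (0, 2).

Answer: (0, 2)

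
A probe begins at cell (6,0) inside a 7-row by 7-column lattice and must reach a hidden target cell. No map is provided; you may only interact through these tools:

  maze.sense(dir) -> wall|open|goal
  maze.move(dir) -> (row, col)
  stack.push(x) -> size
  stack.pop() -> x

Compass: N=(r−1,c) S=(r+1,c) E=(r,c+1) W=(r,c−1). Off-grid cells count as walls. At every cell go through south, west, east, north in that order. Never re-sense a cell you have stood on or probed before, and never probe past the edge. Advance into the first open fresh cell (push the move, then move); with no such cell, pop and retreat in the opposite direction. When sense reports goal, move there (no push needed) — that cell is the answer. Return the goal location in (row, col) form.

[in] maze.sense east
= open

[in] stack.push east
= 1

[in] maze.move east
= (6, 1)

[in] maze.sense east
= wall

[in] maze.sense north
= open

[in] stack.push north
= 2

[in] maze.move north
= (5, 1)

[in] maze.sense west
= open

[in] stack.push west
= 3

[in] maze.move west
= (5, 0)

[in] maze.sense north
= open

[in] stack.push north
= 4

[in] maze.move north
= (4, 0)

[in] maze.sense east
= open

[in] stack.push east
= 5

[in] maze.move east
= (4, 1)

[in] maze.sense east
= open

[in] stack.push east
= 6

[in] maze.move east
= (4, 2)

[in] maze.sense south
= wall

[in] maze.sense east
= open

[in] stack.push east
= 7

[in] maze.move east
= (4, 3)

[in] maze.sense south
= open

[in] stack.push south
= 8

[in] maze.move south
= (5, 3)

[in] maze.sense south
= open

[in] stack.push south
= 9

[in] maze.move south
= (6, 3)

[in] maze.sense east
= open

[in] stack.push east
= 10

[in] maze.move east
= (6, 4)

[in] maze.sense east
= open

[in] stack.push east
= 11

[in] maze.move east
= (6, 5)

[in] maze.sense east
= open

[in] stack.push east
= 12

[in] maze.move east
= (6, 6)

[in] maze.sense north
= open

[in] stack.push north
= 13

[in] maze.move north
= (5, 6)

[in] maze.sense west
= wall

[in] maze.sense north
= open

[in] stack.push north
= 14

[in] maze.move north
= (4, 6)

[in] maze.sense west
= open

[in] stack.push west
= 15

[in] maze.move west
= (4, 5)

[in] maze.sense west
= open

[in] stack.push west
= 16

[in] maze.move west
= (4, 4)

[in] maze.sense south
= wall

[in] maze.sense north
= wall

[in] stack.pop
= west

[in] maze.move east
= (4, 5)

[in] maze.sense north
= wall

[in] stack.pop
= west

[in] maze.move east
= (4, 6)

[in] maze.sense north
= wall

[in] stack.pop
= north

[in] maze.move south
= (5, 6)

[in] stack.pop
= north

[in] maze.move south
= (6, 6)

[in] stack.pop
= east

[in] maze.move west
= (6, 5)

[in] stack.pop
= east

[in] maze.move west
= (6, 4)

[in] stack.pop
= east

[in] maze.move west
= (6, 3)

[in] stack.pop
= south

[in] maze.move north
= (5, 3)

[in] stack.pop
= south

[in] maze.move north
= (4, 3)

[in] maze.sense north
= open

[in] stack.push north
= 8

[in] maze.move north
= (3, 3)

[in] maze.sense west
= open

[in] stack.push west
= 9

[in] maze.move west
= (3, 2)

[in] maze.sense west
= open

[in] stack.push west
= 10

[in] maze.move west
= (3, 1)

[in] maze.sense west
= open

[in] stack.push west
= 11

[in] maze.move west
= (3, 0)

[in] maze.sense north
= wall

[in] stack.pop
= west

[in] maze.move east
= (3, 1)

[in] maze.sense north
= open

[in] stack.push north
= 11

[in] maze.move north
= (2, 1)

[in] maze.sense east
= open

[in] stack.push east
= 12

[in] maze.move east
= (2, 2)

[in] maze.sense east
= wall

[in] maze.sense north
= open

[in] stack.push north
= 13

[in] maze.move north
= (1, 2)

[in] maze.sense west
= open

[in] stack.push west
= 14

[in] maze.move west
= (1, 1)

[in] maze.sense west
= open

[in] stack.push west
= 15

[in] maze.move west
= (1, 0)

[in] maze.sense north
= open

[in] stack.push north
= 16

[in] maze.move north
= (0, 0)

[in] maze.sense east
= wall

[in] stack.pop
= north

[in] maze.move south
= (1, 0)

[in] stack.pop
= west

[in] maze.move east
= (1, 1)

[in] stack.pop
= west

[in] maze.move east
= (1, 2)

[in] maze.sense east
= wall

[in] maze.sense north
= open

[in] stack.push north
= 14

[in] maze.move north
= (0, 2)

[in] maze.sense east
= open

[in] stack.push east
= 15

[in] maze.move east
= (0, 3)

[in] maze.sense east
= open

[in] stack.push east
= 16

[in] maze.move east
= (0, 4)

[in] maze.sense south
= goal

[in] maze.move south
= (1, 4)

Answer: (1, 4)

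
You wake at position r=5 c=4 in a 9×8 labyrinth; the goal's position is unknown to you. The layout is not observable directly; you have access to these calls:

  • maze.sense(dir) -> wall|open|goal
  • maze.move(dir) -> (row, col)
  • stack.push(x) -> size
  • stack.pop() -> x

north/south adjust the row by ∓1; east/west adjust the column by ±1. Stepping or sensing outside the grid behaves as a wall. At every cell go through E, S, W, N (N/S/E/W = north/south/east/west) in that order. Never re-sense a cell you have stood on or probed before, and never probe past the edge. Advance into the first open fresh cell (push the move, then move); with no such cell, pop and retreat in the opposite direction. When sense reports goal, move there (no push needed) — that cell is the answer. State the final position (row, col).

% maze.sense(dir=east) : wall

% maze.sense(dir=south) : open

% stack.push(x=south) : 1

% maze.move(dir=south) : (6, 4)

% maze.sense(dir=east) : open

% stack.push(x=east) : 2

% maze.move(dir=east) : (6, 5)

% maze.sense(dir=east) : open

% stack.push(x=east) : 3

% maze.move(dir=east) : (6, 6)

% maze.sense(dir=east) : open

% stack.push(x=east) : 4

% maze.move(dir=east) : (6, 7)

% maze.sense(dir=south) : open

% stack.push(x=south) : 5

% maze.move(dir=south) : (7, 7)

% maze.sense(dir=south) : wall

% maze.sense(dir=west) : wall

% stack.pop() : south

% maze.move(dir=north) : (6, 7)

% maze.sense(dir=north) : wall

% stack.pop() : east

% maze.move(dir=west) : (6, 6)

% maze.sense(dir=north) : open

% stack.push(x=north) : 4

% maze.move(dir=north) : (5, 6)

% maze.sense(dir=north) : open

% stack.push(x=north) : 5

% maze.move(dir=north) : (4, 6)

% maze.sense(dir=east) : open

% stack.push(x=east) : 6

% maze.move(dir=east) : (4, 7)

% maze.sense(dir=north) : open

% stack.push(x=north) : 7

% maze.move(dir=north) : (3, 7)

% maze.sense(dir=west) : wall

% maze.sense(dir=north) : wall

% stack.pop() : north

% maze.move(dir=south) : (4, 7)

% stack.pop() : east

% maze.move(dir=west) : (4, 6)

% maze.sense(dir=west) : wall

% stack.pop() : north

% maze.move(dir=south) : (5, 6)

% stack.pop() : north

% maze.move(dir=south) : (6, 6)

% stack.pop() : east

% maze.move(dir=west) : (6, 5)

% maze.sense(dir=south) : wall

% stack.pop() : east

% maze.move(dir=west) : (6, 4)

% maze.sense(dir=south) : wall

% maze.sense(dir=west) : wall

% stack.pop() : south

% maze.move(dir=north) : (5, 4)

% maze.sense(dir=west) : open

% stack.push(x=west) : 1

% maze.move(dir=west) : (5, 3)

% maze.sense(dir=west) : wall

% maze.sense(dir=north) : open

% stack.push(x=north) : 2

% maze.move(dir=north) : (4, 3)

% maze.sense(dir=east) : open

% stack.push(x=east) : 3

% maze.move(dir=east) : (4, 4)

% maze.sense(dir=north) : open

% stack.push(x=north) : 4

% maze.move(dir=north) : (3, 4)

% maze.sense(dir=east) : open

% stack.push(x=east) : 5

% maze.move(dir=east) : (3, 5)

% maze.sense(dir=north) : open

% stack.push(x=north) : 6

% maze.move(dir=north) : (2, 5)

% maze.sense(dir=east) : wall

% maze.sense(dir=west) : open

% stack.push(x=west) : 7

% maze.move(dir=west) : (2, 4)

% maze.sense(dir=west) : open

% stack.push(x=west) : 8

% maze.move(dir=west) : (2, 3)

% maze.sense(dir=south) : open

% stack.push(x=south) : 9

% maze.move(dir=south) : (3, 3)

% maze.sense(dir=west) : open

% stack.push(x=west) : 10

% maze.move(dir=west) : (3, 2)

% maze.sense(dir=south) : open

% stack.push(x=south) : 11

% maze.move(dir=south) : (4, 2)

% maze.sense(dir=west) : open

% stack.push(x=west) : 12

% maze.move(dir=west) : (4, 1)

% maze.sense(dir=south) : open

% stack.push(x=south) : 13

% maze.move(dir=south) : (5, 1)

% maze.sense(dir=south) : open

% stack.push(x=south) : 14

% maze.move(dir=south) : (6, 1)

% maze.sense(dir=east) : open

% stack.push(x=east) : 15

% maze.move(dir=east) : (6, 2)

% maze.sense(dir=south) : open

% stack.push(x=south) : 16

% maze.move(dir=south) : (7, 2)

% maze.sense(dir=east) : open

% stack.push(x=east) : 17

% maze.move(dir=east) : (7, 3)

% maze.sense(dir=south) : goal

% maze.move(dir=south) : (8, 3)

Answer: (8, 3)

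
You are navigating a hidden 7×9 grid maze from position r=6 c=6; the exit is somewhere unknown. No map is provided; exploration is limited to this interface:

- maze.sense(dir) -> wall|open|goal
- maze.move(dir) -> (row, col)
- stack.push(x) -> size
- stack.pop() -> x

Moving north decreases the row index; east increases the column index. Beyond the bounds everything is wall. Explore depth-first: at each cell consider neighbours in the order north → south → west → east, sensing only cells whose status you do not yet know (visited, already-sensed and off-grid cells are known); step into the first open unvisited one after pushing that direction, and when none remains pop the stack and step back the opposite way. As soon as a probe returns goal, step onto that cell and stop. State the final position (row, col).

-- 1. sense(dir=north) => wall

-- 2. sense(dir=west) => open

-- 3. push(x=west) => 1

-- 4. move(dir=west) => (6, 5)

-- 5. sense(dir=north) => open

-- 6. push(x=north) => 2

-- 7. move(dir=north) => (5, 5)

-- 8. sense(dir=north) => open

-- 9. push(x=north) => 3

-- 10. move(dir=north) => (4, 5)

-- 11. sense(dir=north) => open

-- 12. push(x=north) => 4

-- 13. move(dir=north) => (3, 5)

-- 14. sense(dir=north) => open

-- 15. push(x=north) => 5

-- 16. move(dir=north) => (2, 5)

-- 17. sense(dir=north) => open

-- 18. push(x=north) => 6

-- 19. move(dir=north) => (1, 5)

-- 20. sense(dir=north) => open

-- 21. push(x=north) => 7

-- 22. move(dir=north) => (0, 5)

-- 23. sense(dir=west) => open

-- 24. push(x=west) => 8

-- 25. move(dir=west) => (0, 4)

-- 26. sense(dir=south) => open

-- 27. push(x=south) => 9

-- 28. move(dir=south) => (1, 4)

-- 29. sense(dir=south) => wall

-- 30. sense(dir=west) => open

-- 31. push(x=west) => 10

-- 32. move(dir=west) => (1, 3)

-- 33. sense(dir=north) => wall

-- 34. sense(dir=south) => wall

-- 35. sense(dir=west) => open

-- 36. push(x=west) => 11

-- 37. move(dir=west) => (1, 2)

-- 38. sense(dir=north) => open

-- 39. push(x=north) => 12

-- 40. move(dir=north) => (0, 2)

-- 41. sense(dir=west) => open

-- 42. push(x=west) => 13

-- 43. move(dir=west) => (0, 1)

-- 44. sense(dir=south) => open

-- 45. push(x=south) => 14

-- 46. move(dir=south) => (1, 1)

-- 47. sense(dir=south) => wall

-- 48. sense(dir=west) => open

-- 49. push(x=west) => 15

-- 50. move(dir=west) => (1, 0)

-- 51. sense(dir=north) => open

-- 52. push(x=north) => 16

-- 53. move(dir=north) => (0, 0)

-- 54. pop() => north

-- 55. move(dir=south) => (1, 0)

-- 56. sense(dir=south) => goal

-- 57. move(dir=south) => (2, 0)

Answer: (2, 0)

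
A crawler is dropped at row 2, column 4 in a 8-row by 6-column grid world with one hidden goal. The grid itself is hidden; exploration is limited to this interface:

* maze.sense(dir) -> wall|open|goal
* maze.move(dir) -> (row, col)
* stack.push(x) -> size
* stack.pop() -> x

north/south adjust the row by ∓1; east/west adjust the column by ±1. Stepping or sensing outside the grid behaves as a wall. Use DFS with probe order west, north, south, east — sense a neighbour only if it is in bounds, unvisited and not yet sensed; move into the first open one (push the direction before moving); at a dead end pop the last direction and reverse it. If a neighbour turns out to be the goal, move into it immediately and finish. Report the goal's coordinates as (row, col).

I run maze.sense using dir='west', and see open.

Calling stack.push using x='west', and observe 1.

I use maze.move using dir='west', and get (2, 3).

Calling maze.sense using dir='west', which returns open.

Now I run stack.push using x='west', giving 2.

Next I call maze.move using dir='west', and see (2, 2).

I call maze.sense using dir='west', and see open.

I try stack.push using x='west', : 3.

I run maze.move using dir='west', — result: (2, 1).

Then maze.sense using dir='west', — result: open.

Now I run stack.push using x='west', yielding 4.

I try maze.move using dir='west', giving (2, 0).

I invoke maze.sense using dir='north', and get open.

I invoke stack.push using x='north', yielding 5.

Using maze.move using dir='north', → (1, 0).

Using maze.sense using dir='north', which returns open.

I call stack.push using x='north', → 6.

I run maze.move using dir='north', yielding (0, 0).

I run maze.sense using dir='east', → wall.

Now I run stack.pop(), — result: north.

I call maze.move using dir='south', and see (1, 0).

Then maze.sense using dir='east', giving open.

Next I call stack.push using x='east', giving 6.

Calling maze.move using dir='east', — result: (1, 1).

Now I run maze.sense using dir='east', : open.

Calling stack.push using x='east', : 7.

Calling maze.move using dir='east', : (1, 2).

Now I run maze.sense using dir='north', → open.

Next I call stack.push using x='north', → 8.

I call maze.move using dir='north', — result: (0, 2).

I invoke maze.sense using dir='east', → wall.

Using stack.pop(), yielding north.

I run maze.move using dir='south', — result: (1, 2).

Then maze.sense using dir='east', giving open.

I call stack.push using x='east', → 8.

Invoking maze.move using dir='east', which returns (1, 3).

Then maze.sense using dir='east', — result: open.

Next I call stack.push using x='east', and get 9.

Invoking maze.move using dir='east', and get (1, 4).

I run maze.sense using dir='north', → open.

I run stack.push using x='north', which returns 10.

Calling maze.move using dir='north', and see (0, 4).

I use maze.sense using dir='east', — result: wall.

Using stack.pop, and get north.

I call maze.move using dir='south', and get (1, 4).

Calling maze.sense using dir='east', : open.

I call stack.push using x='east', and see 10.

Calling maze.move using dir='east', which returns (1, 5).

Now I run maze.sense using dir='south', yielding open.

Calling stack.push using x='south', and get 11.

I invoke maze.move using dir='south', and observe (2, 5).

I try maze.sense using dir='south', — result: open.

I use stack.push using x='south', which returns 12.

I call maze.move using dir='south', : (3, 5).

Using maze.sense using dir='west', : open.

I use stack.push using x='west', which returns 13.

I use maze.move using dir='west', → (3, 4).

Now I run maze.sense using dir='west', → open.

Using stack.push using x='west', — result: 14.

Using maze.move using dir='west', giving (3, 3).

Using maze.sense using dir='west', and see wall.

I use maze.sense using dir='south', : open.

I run stack.push using x='south', → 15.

I run maze.move using dir='south', giving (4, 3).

Calling maze.sense using dir='west', → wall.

Next I call maze.sense using dir='south', and see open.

Calling stack.push using x='south', and get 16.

I try maze.move using dir='south', — result: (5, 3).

I invoke maze.sense using dir='west', and get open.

Then stack.push using x='west', : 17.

I try maze.move using dir='west', and get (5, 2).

Calling maze.sense using dir='west', yielding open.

Using stack.push using x='west', giving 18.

I try maze.move using dir='west', yielding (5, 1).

Invoking maze.sense using dir='west', and observe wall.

Next I call maze.sense using dir='north', and observe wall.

I run maze.sense using dir='south', — result: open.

I invoke stack.push using x='south', : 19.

Using maze.move using dir='south', which returns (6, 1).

Then maze.sense using dir='west', which returns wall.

Now I run maze.sense using dir='south', and see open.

I invoke stack.push using x='south', yielding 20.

I run maze.move using dir='south', and see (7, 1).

Now I run maze.sense using dir='west', which returns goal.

Invoking maze.move using dir='west', giving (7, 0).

Answer: (7, 0)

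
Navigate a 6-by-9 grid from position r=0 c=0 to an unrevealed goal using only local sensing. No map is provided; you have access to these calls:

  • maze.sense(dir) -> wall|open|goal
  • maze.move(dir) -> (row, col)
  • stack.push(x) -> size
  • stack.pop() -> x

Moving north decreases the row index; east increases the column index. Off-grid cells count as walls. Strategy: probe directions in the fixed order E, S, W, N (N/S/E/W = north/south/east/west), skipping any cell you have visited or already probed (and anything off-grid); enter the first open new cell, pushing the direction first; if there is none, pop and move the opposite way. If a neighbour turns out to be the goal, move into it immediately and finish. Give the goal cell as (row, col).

> maze.sense dir='east'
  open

> stack.push x='east'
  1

> maze.move dir='east'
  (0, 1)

> maze.sense dir='east'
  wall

> maze.sense dir='south'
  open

> stack.push x='south'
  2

> maze.move dir='south'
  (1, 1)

> maze.sense dir='east'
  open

> stack.push x='east'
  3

> maze.move dir='east'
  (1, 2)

> maze.sense dir='east'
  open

> stack.push x='east'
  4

> maze.move dir='east'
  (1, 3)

> maze.sense dir='east'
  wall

> maze.sense dir='south'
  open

> stack.push x='south'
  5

> maze.move dir='south'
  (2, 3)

> maze.sense dir='east'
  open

> stack.push x='east'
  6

> maze.move dir='east'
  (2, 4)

> maze.sense dir='east'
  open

> stack.push x='east'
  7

> maze.move dir='east'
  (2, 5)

> maze.sense dir='east'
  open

> stack.push x='east'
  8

> maze.move dir='east'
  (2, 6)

> maze.sense dir='east'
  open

> stack.push x='east'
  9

> maze.move dir='east'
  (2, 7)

> maze.sense dir='east'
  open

> stack.push x='east'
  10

> maze.move dir='east'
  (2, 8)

> maze.sense dir='south'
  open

> stack.push x='south'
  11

> maze.move dir='south'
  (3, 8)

> maze.sense dir='south'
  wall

> maze.sense dir='west'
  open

> stack.push x='west'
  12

> maze.move dir='west'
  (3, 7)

> maze.sense dir='south'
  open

> stack.push x='south'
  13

> maze.move dir='south'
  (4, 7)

> maze.sense dir='south'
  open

> stack.push x='south'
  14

> maze.move dir='south'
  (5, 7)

> maze.sense dir='east'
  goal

> maze.move dir='east'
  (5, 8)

Answer: (5, 8)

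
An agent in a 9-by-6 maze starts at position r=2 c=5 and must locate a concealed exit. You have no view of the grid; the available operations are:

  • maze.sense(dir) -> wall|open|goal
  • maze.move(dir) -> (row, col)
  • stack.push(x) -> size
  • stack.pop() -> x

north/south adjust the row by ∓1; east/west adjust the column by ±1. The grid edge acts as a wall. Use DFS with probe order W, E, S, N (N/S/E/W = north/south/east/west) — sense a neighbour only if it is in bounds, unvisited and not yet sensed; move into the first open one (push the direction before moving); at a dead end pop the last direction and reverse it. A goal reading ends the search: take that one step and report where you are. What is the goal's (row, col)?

[in] sense west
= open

[in] push west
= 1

[in] move west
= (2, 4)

[in] sense west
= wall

[in] sense south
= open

[in] push south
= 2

[in] move south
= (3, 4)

[in] sense west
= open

[in] push west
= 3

[in] move west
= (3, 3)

[in] sense west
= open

[in] push west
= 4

[in] move west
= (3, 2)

[in] sense west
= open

[in] push west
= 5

[in] move west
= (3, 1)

[in] sense west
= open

[in] push west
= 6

[in] move west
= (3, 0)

[in] sense south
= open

[in] push south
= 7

[in] move south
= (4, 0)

[in] sense east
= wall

[in] sense south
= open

[in] push south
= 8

[in] move south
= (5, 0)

[in] sense east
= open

[in] push east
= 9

[in] move east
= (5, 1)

[in] sense east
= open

[in] push east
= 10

[in] move east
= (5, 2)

[in] sense east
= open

[in] push east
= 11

[in] move east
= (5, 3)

[in] sense east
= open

[in] push east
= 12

[in] move east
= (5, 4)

[in] sense east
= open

[in] push east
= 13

[in] move east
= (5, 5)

[in] sense south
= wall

[in] sense north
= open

[in] push north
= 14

[in] move north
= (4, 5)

[in] sense west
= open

[in] push west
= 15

[in] move west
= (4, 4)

[in] sense west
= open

[in] push west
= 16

[in] move west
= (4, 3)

[in] sense west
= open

[in] push west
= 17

[in] move west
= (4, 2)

[in] pop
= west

[in] move east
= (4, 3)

[in] pop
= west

[in] move east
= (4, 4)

[in] pop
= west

[in] move east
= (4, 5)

[in] sense north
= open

[in] push north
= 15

[in] move north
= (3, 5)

[in] pop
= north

[in] move south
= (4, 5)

[in] pop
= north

[in] move south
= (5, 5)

[in] pop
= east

[in] move west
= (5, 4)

[in] sense south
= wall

[in] pop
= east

[in] move west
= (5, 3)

[in] sense south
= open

[in] push south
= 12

[in] move south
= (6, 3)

[in] sense west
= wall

[in] sense south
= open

[in] push south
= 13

[in] move south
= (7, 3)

[in] sense west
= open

[in] push west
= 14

[in] move west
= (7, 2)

[in] sense west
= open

[in] push west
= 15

[in] move west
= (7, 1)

[in] sense west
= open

[in] push west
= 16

[in] move west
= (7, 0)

[in] sense south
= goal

[in] move south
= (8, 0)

Answer: (8, 0)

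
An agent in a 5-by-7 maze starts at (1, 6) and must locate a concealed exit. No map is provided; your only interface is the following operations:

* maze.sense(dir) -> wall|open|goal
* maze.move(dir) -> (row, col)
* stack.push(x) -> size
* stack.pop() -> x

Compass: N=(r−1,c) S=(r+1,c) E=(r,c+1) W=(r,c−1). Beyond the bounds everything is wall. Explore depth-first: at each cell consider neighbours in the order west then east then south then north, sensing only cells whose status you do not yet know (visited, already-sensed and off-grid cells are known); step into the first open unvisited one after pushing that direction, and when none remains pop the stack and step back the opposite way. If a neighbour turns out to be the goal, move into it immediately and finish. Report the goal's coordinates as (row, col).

# sense(dir→west) == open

# push(x→west) == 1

# move(dir→west) == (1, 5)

# sense(dir→west) == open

# push(x→west) == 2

# move(dir→west) == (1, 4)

# sense(dir→west) == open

# push(x→west) == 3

# move(dir→west) == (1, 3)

# sense(dir→west) == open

# push(x→west) == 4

# move(dir→west) == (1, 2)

# sense(dir→west) == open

# push(x→west) == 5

# move(dir→west) == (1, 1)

# sense(dir→west) == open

# push(x→west) == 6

# move(dir→west) == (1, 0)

# sense(dir→south) == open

# push(x→south) == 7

# move(dir→south) == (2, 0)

# sense(dir→east) == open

# push(x→east) == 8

# move(dir→east) == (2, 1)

# sense(dir→east) == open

# push(x→east) == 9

# move(dir→east) == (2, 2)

# sense(dir→east) == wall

# sense(dir→south) == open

# push(x→south) == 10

# move(dir→south) == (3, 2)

# sense(dir→west) == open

# push(x→west) == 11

# move(dir→west) == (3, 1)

# sense(dir→west) == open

# push(x→west) == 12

# move(dir→west) == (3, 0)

# sense(dir→south) == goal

# move(dir→south) == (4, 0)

Answer: (4, 0)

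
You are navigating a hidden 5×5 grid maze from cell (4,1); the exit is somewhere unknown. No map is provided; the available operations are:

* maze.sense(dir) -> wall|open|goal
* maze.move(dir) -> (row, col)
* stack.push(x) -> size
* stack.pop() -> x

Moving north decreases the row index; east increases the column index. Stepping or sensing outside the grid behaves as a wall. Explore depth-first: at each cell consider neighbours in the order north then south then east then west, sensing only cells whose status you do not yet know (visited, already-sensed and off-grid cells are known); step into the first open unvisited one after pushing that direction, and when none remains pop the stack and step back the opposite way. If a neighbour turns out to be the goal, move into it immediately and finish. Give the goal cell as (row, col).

Do: maze.sense[dir: north]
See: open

Do: stack.push[x: north]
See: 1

Do: maze.move[dir: north]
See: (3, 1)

Do: maze.sense[dir: north]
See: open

Do: stack.push[x: north]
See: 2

Do: maze.move[dir: north]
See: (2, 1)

Do: maze.sense[dir: north]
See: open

Do: stack.push[x: north]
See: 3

Do: maze.move[dir: north]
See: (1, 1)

Do: maze.sense[dir: north]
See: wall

Do: maze.sense[dir: east]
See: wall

Do: maze.sense[dir: west]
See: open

Do: stack.push[x: west]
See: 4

Do: maze.move[dir: west]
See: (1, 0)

Do: maze.sense[dir: north]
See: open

Do: stack.push[x: north]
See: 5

Do: maze.move[dir: north]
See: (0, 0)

Do: stack.pop[]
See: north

Do: maze.move[dir: south]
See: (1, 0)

Do: maze.sense[dir: south]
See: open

Do: stack.push[x: south]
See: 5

Do: maze.move[dir: south]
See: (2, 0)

Do: maze.sense[dir: south]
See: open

Do: stack.push[x: south]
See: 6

Do: maze.move[dir: south]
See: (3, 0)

Do: maze.sense[dir: south]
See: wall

Do: stack.pop[]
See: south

Do: maze.move[dir: north]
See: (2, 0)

Do: stack.pop[]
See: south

Do: maze.move[dir: north]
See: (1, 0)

Do: stack.pop[]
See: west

Do: maze.move[dir: east]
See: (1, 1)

Do: stack.pop[]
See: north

Do: maze.move[dir: south]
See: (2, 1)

Do: maze.sense[dir: east]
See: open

Do: stack.push[x: east]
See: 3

Do: maze.move[dir: east]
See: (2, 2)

Do: maze.sense[dir: south]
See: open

Do: stack.push[x: south]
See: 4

Do: maze.move[dir: south]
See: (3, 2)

Do: maze.sense[dir: south]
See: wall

Do: maze.sense[dir: east]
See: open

Do: stack.push[x: east]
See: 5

Do: maze.move[dir: east]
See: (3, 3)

Do: maze.sense[dir: north]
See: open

Do: stack.push[x: north]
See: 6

Do: maze.move[dir: north]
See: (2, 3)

Do: maze.sense[dir: north]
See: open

Do: stack.push[x: north]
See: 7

Do: maze.move[dir: north]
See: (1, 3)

Do: maze.sense[dir: north]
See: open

Do: stack.push[x: north]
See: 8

Do: maze.move[dir: north]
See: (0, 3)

Do: maze.sense[dir: east]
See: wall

Do: maze.sense[dir: west]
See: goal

Do: maze.move[dir: west]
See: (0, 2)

Answer: (0, 2)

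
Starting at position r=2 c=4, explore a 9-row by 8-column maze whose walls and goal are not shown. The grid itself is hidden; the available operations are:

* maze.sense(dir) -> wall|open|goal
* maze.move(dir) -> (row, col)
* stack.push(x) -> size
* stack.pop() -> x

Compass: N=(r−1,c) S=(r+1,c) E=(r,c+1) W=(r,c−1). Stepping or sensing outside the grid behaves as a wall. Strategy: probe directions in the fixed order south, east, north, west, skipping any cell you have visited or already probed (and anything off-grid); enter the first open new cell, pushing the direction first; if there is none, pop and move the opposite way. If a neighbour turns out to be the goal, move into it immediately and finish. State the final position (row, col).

·→ maze.sense(dir: south)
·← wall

·→ maze.sense(dir: east)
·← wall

·→ maze.sense(dir: north)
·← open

·→ stack.push(x: north)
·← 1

·→ maze.move(dir: north)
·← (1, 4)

·→ maze.sense(dir: east)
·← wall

·→ maze.sense(dir: north)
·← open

·→ stack.push(x: north)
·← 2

·→ maze.move(dir: north)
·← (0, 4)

·→ maze.sense(dir: east)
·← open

·→ stack.push(x: east)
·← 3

·→ maze.move(dir: east)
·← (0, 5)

·→ maze.sense(dir: east)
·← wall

·→ stack.pop()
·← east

·→ maze.move(dir: west)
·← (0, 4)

·→ maze.sense(dir: west)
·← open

·→ stack.push(x: west)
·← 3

·→ maze.move(dir: west)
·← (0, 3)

·→ maze.sense(dir: south)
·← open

·→ stack.push(x: south)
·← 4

·→ maze.move(dir: south)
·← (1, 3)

·→ maze.sense(dir: south)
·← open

·→ stack.push(x: south)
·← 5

·→ maze.move(dir: south)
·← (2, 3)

·→ maze.sense(dir: south)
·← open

·→ stack.push(x: south)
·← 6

·→ maze.move(dir: south)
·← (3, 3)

·→ maze.sense(dir: south)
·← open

·→ stack.push(x: south)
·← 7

·→ maze.move(dir: south)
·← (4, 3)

·→ maze.sense(dir: south)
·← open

·→ stack.push(x: south)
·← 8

·→ maze.move(dir: south)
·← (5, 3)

·→ maze.sense(dir: south)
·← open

·→ stack.push(x: south)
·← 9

·→ maze.move(dir: south)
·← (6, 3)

·→ maze.sense(dir: south)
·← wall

·→ maze.sense(dir: east)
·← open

·→ stack.push(x: east)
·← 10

·→ maze.move(dir: east)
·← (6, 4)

·→ maze.sense(dir: south)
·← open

·→ stack.push(x: south)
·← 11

·→ maze.move(dir: south)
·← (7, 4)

·→ maze.sense(dir: south)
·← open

·→ stack.push(x: south)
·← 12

·→ maze.move(dir: south)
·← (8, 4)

·→ maze.sense(dir: east)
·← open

·→ stack.push(x: east)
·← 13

·→ maze.move(dir: east)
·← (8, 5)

·→ maze.sense(dir: east)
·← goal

·→ maze.move(dir: east)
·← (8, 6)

Answer: (8, 6)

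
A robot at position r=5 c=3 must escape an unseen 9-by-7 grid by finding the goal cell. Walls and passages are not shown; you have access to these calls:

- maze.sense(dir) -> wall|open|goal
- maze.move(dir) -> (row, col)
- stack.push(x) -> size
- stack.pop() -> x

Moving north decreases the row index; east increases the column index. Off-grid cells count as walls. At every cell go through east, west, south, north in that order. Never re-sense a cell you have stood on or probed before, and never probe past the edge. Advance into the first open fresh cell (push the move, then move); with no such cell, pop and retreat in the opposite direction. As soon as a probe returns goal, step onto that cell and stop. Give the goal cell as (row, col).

// maze.sense(dir=east) => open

// stack.push(x=east) => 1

// maze.move(dir=east) => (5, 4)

// maze.sense(dir=east) => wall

// maze.sense(dir=south) => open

// stack.push(x=south) => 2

// maze.move(dir=south) => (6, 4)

// maze.sense(dir=east) => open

// stack.push(x=east) => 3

// maze.move(dir=east) => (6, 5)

// maze.sense(dir=east) => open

// stack.push(x=east) => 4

// maze.move(dir=east) => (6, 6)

// maze.sense(dir=south) => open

// stack.push(x=south) => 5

// maze.move(dir=south) => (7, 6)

// maze.sense(dir=west) => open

// stack.push(x=west) => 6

// maze.move(dir=west) => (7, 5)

// maze.sense(dir=west) => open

// stack.push(x=west) => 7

// maze.move(dir=west) => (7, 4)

// maze.sense(dir=west) => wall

// maze.sense(dir=south) => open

// stack.push(x=south) => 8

// maze.move(dir=south) => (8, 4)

// maze.sense(dir=east) => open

// stack.push(x=east) => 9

// maze.move(dir=east) => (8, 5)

// maze.sense(dir=east) => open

// stack.push(x=east) => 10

// maze.move(dir=east) => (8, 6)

// stack.pop() => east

// maze.move(dir=west) => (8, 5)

// stack.pop() => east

// maze.move(dir=west) => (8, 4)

// maze.sense(dir=west) => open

// stack.push(x=west) => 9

// maze.move(dir=west) => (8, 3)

// maze.sense(dir=west) => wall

// stack.pop() => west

// maze.move(dir=east) => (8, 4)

// stack.pop() => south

// maze.move(dir=north) => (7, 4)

// stack.pop() => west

// maze.move(dir=east) => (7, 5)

// stack.pop() => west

// maze.move(dir=east) => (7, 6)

// stack.pop() => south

// maze.move(dir=north) => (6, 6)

// maze.sense(dir=north) => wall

// stack.pop() => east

// maze.move(dir=west) => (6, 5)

// stack.pop() => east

// maze.move(dir=west) => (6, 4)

// maze.sense(dir=west) => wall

// stack.pop() => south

// maze.move(dir=north) => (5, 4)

// maze.sense(dir=north) => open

// stack.push(x=north) => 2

// maze.move(dir=north) => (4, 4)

// maze.sense(dir=east) => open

// stack.push(x=east) => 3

// maze.move(dir=east) => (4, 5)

// maze.sense(dir=east) => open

// stack.push(x=east) => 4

// maze.move(dir=east) => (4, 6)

// maze.sense(dir=north) => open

// stack.push(x=north) => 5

// maze.move(dir=north) => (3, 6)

// maze.sense(dir=west) => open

// stack.push(x=west) => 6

// maze.move(dir=west) => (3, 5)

// maze.sense(dir=west) => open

// stack.push(x=west) => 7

// maze.move(dir=west) => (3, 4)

// maze.sense(dir=west) => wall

// maze.sense(dir=north) => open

// stack.push(x=north) => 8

// maze.move(dir=north) => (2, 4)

// maze.sense(dir=east) => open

// stack.push(x=east) => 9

// maze.move(dir=east) => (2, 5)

// maze.sense(dir=east) => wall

// maze.sense(dir=north) => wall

// stack.pop() => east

// maze.move(dir=west) => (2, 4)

// maze.sense(dir=west) => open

// stack.push(x=west) => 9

// maze.move(dir=west) => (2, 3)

// maze.sense(dir=west) => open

// stack.push(x=west) => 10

// maze.move(dir=west) => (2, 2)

// maze.sense(dir=west) => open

// stack.push(x=west) => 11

// maze.move(dir=west) => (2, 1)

// maze.sense(dir=west) => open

// stack.push(x=west) => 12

// maze.move(dir=west) => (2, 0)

// maze.sense(dir=south) => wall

// maze.sense(dir=north) => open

// stack.push(x=north) => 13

// maze.move(dir=north) => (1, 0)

// maze.sense(dir=east) => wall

// maze.sense(dir=north) => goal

// maze.move(dir=north) => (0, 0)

Answer: (0, 0)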